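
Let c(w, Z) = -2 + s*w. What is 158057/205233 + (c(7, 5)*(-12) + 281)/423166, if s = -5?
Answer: 67033142387/86847627678 ≈ 0.77185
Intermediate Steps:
c(w, Z) = -2 - 5*w
158057/205233 + (c(7, 5)*(-12) + 281)/423166 = 158057/205233 + ((-2 - 5*7)*(-12) + 281)/423166 = 158057*(1/205233) + ((-2 - 35)*(-12) + 281)*(1/423166) = 158057/205233 + (-37*(-12) + 281)*(1/423166) = 158057/205233 + (444 + 281)*(1/423166) = 158057/205233 + 725*(1/423166) = 158057/205233 + 725/423166 = 67033142387/86847627678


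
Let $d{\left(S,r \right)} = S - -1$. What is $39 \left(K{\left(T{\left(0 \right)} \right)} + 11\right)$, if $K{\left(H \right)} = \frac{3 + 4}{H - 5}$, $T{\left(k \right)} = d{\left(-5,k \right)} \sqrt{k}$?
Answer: $\frac{1872}{5} \approx 374.4$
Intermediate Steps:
$d{\left(S,r \right)} = 1 + S$ ($d{\left(S,r \right)} = S + 1 = 1 + S$)
$T{\left(k \right)} = - 4 \sqrt{k}$ ($T{\left(k \right)} = \left(1 - 5\right) \sqrt{k} = - 4 \sqrt{k}$)
$K{\left(H \right)} = \frac{7}{-5 + H}$
$39 \left(K{\left(T{\left(0 \right)} \right)} + 11\right) = 39 \left(\frac{7}{-5 - 4 \sqrt{0}} + 11\right) = 39 \left(\frac{7}{-5 - 0} + 11\right) = 39 \left(\frac{7}{-5 + 0} + 11\right) = 39 \left(\frac{7}{-5} + 11\right) = 39 \left(7 \left(- \frac{1}{5}\right) + 11\right) = 39 \left(- \frac{7}{5} + 11\right) = 39 \cdot \frac{48}{5} = \frac{1872}{5}$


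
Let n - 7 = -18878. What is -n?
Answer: 18871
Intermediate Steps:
n = -18871 (n = 7 - 18878 = -18871)
-n = -1*(-18871) = 18871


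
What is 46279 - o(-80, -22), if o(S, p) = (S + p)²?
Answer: 35875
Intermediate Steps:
46279 - o(-80, -22) = 46279 - (-80 - 22)² = 46279 - 1*(-102)² = 46279 - 1*10404 = 46279 - 10404 = 35875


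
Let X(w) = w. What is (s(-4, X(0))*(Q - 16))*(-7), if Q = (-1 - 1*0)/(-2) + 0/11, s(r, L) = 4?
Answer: 434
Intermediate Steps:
Q = 1/2 (Q = (-1 + 0)*(-1/2) + 0*(1/11) = -1*(-1/2) + 0 = 1/2 + 0 = 1/2 ≈ 0.50000)
(s(-4, X(0))*(Q - 16))*(-7) = (4*(1/2 - 16))*(-7) = (4*(-31/2))*(-7) = -62*(-7) = 434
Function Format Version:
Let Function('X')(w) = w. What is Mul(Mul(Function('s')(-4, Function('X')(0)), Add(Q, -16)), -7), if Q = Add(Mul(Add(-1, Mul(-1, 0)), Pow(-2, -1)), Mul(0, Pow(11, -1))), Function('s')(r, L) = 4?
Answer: 434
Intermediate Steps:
Q = Rational(1, 2) (Q = Add(Mul(Add(-1, 0), Rational(-1, 2)), Mul(0, Rational(1, 11))) = Add(Mul(-1, Rational(-1, 2)), 0) = Add(Rational(1, 2), 0) = Rational(1, 2) ≈ 0.50000)
Mul(Mul(Function('s')(-4, Function('X')(0)), Add(Q, -16)), -7) = Mul(Mul(4, Add(Rational(1, 2), -16)), -7) = Mul(Mul(4, Rational(-31, 2)), -7) = Mul(-62, -7) = 434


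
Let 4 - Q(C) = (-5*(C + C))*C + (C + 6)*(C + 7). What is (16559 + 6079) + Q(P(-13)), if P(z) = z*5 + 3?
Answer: 58002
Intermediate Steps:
P(z) = 3 + 5*z (P(z) = 5*z + 3 = 3 + 5*z)
Q(C) = 4 + 10*C² - (6 + C)*(7 + C) (Q(C) = 4 - ((-5*(C + C))*C + (C + 6)*(C + 7)) = 4 - ((-10*C)*C + (6 + C)*(7 + C)) = 4 - (-10*C² + (6 + C)*(7 + C)) = 4 + (10*C² - (6 + C)*(7 + C)) = 4 + 10*C² - (6 + C)*(7 + C))
(16559 + 6079) + Q(P(-13)) = (16559 + 6079) + (-38 - 13*(3 + 5*(-13)) + 9*(3 + 5*(-13))²) = 22638 + (-38 - 13*(3 - 65) + 9*(3 - 65)²) = 22638 + (-38 - 13*(-62) + 9*(-62)²) = 22638 + (-38 + 806 + 9*3844) = 22638 + (-38 + 806 + 34596) = 22638 + 35364 = 58002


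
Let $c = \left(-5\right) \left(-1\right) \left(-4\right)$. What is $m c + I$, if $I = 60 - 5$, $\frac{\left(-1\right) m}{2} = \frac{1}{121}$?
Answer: $\frac{6695}{121} \approx 55.331$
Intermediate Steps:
$m = - \frac{2}{121} \approx -0.016529$
$c = -20$ ($c = 5 \left(-4\right) = -20$)
$I = 55$ ($I = 60 - 5 = 55$)
$m c + I = \left(- \frac{2}{121}\right) \left(-20\right) + 55 = \frac{40}{121} + 55 = \frac{6695}{121}$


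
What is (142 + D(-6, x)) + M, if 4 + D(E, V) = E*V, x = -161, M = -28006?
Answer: -26902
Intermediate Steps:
D(E, V) = -4 + E*V
(142 + D(-6, x)) + M = (142 + (-4 - 6*(-161))) - 28006 = (142 + (-4 + 966)) - 28006 = (142 + 962) - 28006 = 1104 - 28006 = -26902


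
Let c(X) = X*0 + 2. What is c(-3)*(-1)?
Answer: -2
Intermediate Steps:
c(X) = 2 (c(X) = 0 + 2 = 2)
c(-3)*(-1) = 2*(-1) = -2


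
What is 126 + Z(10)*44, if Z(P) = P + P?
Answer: 1006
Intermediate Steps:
Z(P) = 2*P
126 + Z(10)*44 = 126 + (2*10)*44 = 126 + 20*44 = 126 + 880 = 1006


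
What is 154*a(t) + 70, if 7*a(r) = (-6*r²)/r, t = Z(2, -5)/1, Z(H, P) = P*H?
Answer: 1390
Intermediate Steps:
Z(H, P) = H*P
t = -10 (t = (2*(-5))/1 = -10*1 = -10)
a(r) = -6*r/7 (a(r) = ((-6*r²)/r)/7 = (-6*r)/7 = -6*r/7)
154*a(t) + 70 = 154*(-6/7*(-10)) + 70 = 154*(60/7) + 70 = 1320 + 70 = 1390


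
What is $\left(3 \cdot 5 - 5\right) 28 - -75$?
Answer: $355$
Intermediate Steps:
$\left(3 \cdot 5 - 5\right) 28 - -75 = \left(15 - 5\right) 28 + 75 = 10 \cdot 28 + 75 = 280 + 75 = 355$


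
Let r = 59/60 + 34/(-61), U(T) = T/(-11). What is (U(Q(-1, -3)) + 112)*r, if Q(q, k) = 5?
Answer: 637631/13420 ≈ 47.513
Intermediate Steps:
U(T) = -T/11 (U(T) = T*(-1/11) = -T/11)
r = 1559/3660 (r = 59*(1/60) + 34*(-1/61) = 59/60 - 34/61 = 1559/3660 ≈ 0.42596)
(U(Q(-1, -3)) + 112)*r = (-1/11*5 + 112)*(1559/3660) = (-5/11 + 112)*(1559/3660) = (1227/11)*(1559/3660) = 637631/13420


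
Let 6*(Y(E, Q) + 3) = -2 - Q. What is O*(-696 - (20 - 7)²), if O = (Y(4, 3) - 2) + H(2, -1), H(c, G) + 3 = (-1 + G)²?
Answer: 25085/6 ≈ 4180.8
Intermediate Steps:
H(c, G) = -3 + (-1 + G)²
Y(E, Q) = -10/3 - Q/6 (Y(E, Q) = -3 + (-2 - Q)/6 = -3 + (-⅓ - Q/6) = -10/3 - Q/6)
O = -29/6 (O = ((-10/3 - ⅙*3) - 2) + (-3 + (-1 - 1)²) = ((-10/3 - ½) - 2) + (-3 + (-2)²) = (-23/6 - 2) + (-3 + 4) = -35/6 + 1 = -29/6 ≈ -4.8333)
O*(-696 - (20 - 7)²) = -29*(-696 - (20 - 7)²)/6 = -29*(-696 - 1*13²)/6 = -29*(-696 - 1*169)/6 = -29*(-696 - 169)/6 = -29/6*(-865) = 25085/6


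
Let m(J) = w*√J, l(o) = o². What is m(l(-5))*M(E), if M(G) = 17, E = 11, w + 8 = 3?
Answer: -425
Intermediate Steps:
w = -5 (w = -8 + 3 = -5)
m(J) = -5*√J
m(l(-5))*M(E) = -5*√((-5)²)*17 = -5*√25*17 = -5*5*17 = -25*17 = -425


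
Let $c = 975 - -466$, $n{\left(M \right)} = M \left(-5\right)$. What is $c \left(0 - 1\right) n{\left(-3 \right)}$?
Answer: $-21615$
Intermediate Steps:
$n{\left(M \right)} = - 5 M$
$c = 1441$ ($c = 975 + 466 = 1441$)
$c \left(0 - 1\right) n{\left(-3 \right)} = 1441 \left(0 - 1\right) \left(\left(-5\right) \left(-3\right)\right) = 1441 \left(\left(-1\right) 15\right) = 1441 \left(-15\right) = -21615$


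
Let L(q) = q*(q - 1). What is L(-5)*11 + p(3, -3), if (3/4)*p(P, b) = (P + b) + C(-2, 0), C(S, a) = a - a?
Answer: 330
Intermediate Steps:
C(S, a) = 0
L(q) = q*(-1 + q)
p(P, b) = 4*P/3 + 4*b/3 (p(P, b) = 4*((P + b) + 0)/3 = 4*(P + b)/3 = 4*P/3 + 4*b/3)
L(-5)*11 + p(3, -3) = -5*(-1 - 5)*11 + ((4/3)*3 + (4/3)*(-3)) = -5*(-6)*11 + (4 - 4) = 30*11 + 0 = 330 + 0 = 330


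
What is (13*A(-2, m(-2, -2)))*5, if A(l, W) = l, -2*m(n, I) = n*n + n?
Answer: -130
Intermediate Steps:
m(n, I) = -n/2 - n²/2 (m(n, I) = -(n*n + n)/2 = -(n² + n)/2 = -(n + n²)/2 = -n/2 - n²/2)
(13*A(-2, m(-2, -2)))*5 = (13*(-2))*5 = -26*5 = -130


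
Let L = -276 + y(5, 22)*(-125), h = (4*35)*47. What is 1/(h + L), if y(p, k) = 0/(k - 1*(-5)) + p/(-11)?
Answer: 11/69969 ≈ 0.00015721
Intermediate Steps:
h = 6580 (h = 140*47 = 6580)
y(p, k) = -p/11 (y(p, k) = 0/(k + 5) + p*(-1/11) = 0/(5 + k) - p/11 = 0 - p/11 = -p/11)
L = -2411/11 (L = -276 - 1/11*5*(-125) = -276 - 5/11*(-125) = -276 + 625/11 = -2411/11 ≈ -219.18)
1/(h + L) = 1/(6580 - 2411/11) = 1/(69969/11) = 11/69969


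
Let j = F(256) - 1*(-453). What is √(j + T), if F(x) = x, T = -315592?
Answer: 3*I*√34987 ≈ 561.14*I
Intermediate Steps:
j = 709 (j = 256 - 1*(-453) = 256 + 453 = 709)
√(j + T) = √(709 - 315592) = √(-314883) = 3*I*√34987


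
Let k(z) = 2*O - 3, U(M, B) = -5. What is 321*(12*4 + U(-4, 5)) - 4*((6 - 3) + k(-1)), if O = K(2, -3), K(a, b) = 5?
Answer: 13763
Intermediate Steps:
O = 5
k(z) = 7 (k(z) = 2*5 - 3 = 10 - 3 = 7)
321*(12*4 + U(-4, 5)) - 4*((6 - 3) + k(-1)) = 321*(12*4 - 5) - 4*((6 - 3) + 7) = 321*(48 - 5) - 4*(3 + 7) = 321*43 - 4*10 = 13803 - 40 = 13763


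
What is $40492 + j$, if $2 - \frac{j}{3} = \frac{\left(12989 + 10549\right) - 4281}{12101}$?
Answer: $\frac{490008527}{12101} \approx 40493.0$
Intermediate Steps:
$j = \frac{14835}{12101}$ ($j = 6 - 3 \frac{\left(12989 + 10549\right) - 4281}{12101} = 6 - 3 \left(23538 - 4281\right) \frac{1}{12101} = 6 - 3 \cdot 19257 \cdot \frac{1}{12101} = 6 - \frac{57771}{12101} = \frac{14835}{12101} \approx 1.2259$)
$40492 + j = 40492 + \frac{14835}{12101} = \frac{490008527}{12101}$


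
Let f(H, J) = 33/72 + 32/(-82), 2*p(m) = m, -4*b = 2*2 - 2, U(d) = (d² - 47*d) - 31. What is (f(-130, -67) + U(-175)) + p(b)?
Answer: 38197717/984 ≈ 38819.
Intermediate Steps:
U(d) = -31 + d² - 47*d
b = -½ (b = -(2*2 - 2)/4 = -(4 - 2)/4 = -¼*2 = -½ ≈ -0.50000)
p(m) = m/2
f(H, J) = 67/984 (f(H, J) = 33*(1/72) + 32*(-1/82) = 11/24 - 16/41 = 67/984)
(f(-130, -67) + U(-175)) + p(b) = (67/984 + (-31 + (-175)² - 47*(-175))) + (½)*(-½) = (67/984 + (-31 + 30625 + 8225)) - ¼ = (67/984 + 38819) - ¼ = 38197963/984 - ¼ = 38197717/984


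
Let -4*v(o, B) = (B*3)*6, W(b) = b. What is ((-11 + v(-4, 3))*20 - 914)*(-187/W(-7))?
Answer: -262548/7 ≈ -37507.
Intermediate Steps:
v(o, B) = -9*B/2 (v(o, B) = -B*3*6/4 = -3*B*6/4 = -9*B/2)
((-11 + v(-4, 3))*20 - 914)*(-187/W(-7)) = ((-11 - 9/2*3)*20 - 914)*(-187/(-7)) = ((-11 - 27/2)*20 - 914)*(-187*(-1/7)) = (-49/2*20 - 914)*(187/7) = (-490 - 914)*(187/7) = -1404*187/7 = -262548/7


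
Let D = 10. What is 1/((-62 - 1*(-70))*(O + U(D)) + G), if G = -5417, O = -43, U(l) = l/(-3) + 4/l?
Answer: -15/86767 ≈ -0.00017288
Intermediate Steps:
U(l) = 4/l - l/3 (U(l) = l*(-⅓) + 4/l = -l/3 + 4/l = 4/l - l/3)
1/((-62 - 1*(-70))*(O + U(D)) + G) = 1/((-62 - 1*(-70))*(-43 + (4/10 - ⅓*10)) - 5417) = 1/((-62 + 70)*(-43 + (4*(⅒) - 10/3)) - 5417) = 1/(8*(-43 + (⅖ - 10/3)) - 5417) = 1/(8*(-43 - 44/15) - 5417) = 1/(8*(-689/15) - 5417) = 1/(-5512/15 - 5417) = 1/(-86767/15) = -15/86767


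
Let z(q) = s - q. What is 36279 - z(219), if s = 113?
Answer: 36385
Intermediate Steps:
z(q) = 113 - q
36279 - z(219) = 36279 - (113 - 1*219) = 36279 - (113 - 219) = 36279 - 1*(-106) = 36279 + 106 = 36385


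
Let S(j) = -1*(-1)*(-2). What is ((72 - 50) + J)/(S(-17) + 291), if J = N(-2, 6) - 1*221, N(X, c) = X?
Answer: -201/289 ≈ -0.69550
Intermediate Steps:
S(j) = -2 (S(j) = 1*(-2) = -2)
J = -223 (J = -2 - 1*221 = -2 - 221 = -223)
((72 - 50) + J)/(S(-17) + 291) = ((72 - 50) - 223)/(-2 + 291) = (22 - 223)/289 = -201*1/289 = -201/289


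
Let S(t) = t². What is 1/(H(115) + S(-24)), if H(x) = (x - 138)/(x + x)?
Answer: 10/5759 ≈ 0.0017364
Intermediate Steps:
H(x) = (-138 + x)/(2*x) (H(x) = (-138 + x)/((2*x)) = (-138 + x)*(1/(2*x)) = (-138 + x)/(2*x))
1/(H(115) + S(-24)) = 1/((½)*(-138 + 115)/115 + (-24)²) = 1/((½)*(1/115)*(-23) + 576) = 1/(-⅒ + 576) = 1/(5759/10) = 10/5759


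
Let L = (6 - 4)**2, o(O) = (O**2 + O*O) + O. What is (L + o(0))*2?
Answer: 8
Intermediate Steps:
o(O) = O + 2*O**2 (o(O) = (O**2 + O**2) + O = 2*O**2 + O = O + 2*O**2)
L = 4 (L = 2**2 = 4)
(L + o(0))*2 = (4 + 0*(1 + 2*0))*2 = (4 + 0*(1 + 0))*2 = (4 + 0*1)*2 = (4 + 0)*2 = 4*2 = 8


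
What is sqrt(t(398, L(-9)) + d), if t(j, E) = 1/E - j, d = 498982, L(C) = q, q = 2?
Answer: sqrt(1994338)/2 ≈ 706.11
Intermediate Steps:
L(C) = 2
sqrt(t(398, L(-9)) + d) = sqrt((1/2 - 1*398) + 498982) = sqrt((1/2 - 398) + 498982) = sqrt(-795/2 + 498982) = sqrt(997169/2) = sqrt(1994338)/2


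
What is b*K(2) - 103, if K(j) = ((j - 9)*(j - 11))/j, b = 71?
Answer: 4267/2 ≈ 2133.5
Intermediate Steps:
K(j) = (-11 + j)*(-9 + j)/j (K(j) = ((-9 + j)*(-11 + j))/j = ((-11 + j)*(-9 + j))/j = (-11 + j)*(-9 + j)/j)
b*K(2) - 103 = 71*(-20 + 2 + 99/2) - 103 = 71*(63/2) - 103 = 4473/2 - 103 = 4267/2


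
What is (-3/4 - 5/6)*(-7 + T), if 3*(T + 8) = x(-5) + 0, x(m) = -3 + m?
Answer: 1007/36 ≈ 27.972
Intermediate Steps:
T = -32/3 (T = -8 + ((-3 - 5) + 0)/3 = -8 + (-8 + 0)/3 = -8 + (1/3)*(-8) = -8 - 8/3 = -32/3 ≈ -10.667)
(-3/4 - 5/6)*(-7 + T) = (-3/4 - 5/6)*(-7 - 32/3) = (-3*1/4 - 5*1/6)*(-53/3) = (-3/4 - 5/6)*(-53/3) = -19/12*(-53/3) = 1007/36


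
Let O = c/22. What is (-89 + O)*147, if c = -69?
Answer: -297969/22 ≈ -13544.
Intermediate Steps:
O = -69/22 ≈ -3.1364
(-89 + O)*147 = (-89 - 69/22)*147 = -2027/22*147 = -297969/22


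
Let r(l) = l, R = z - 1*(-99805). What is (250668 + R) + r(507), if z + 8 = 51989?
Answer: 402961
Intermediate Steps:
z = 51981 (z = -8 + 51989 = 51981)
R = 151786 (R = 51981 - 1*(-99805) = 51981 + 99805 = 151786)
(250668 + R) + r(507) = (250668 + 151786) + 507 = 402454 + 507 = 402961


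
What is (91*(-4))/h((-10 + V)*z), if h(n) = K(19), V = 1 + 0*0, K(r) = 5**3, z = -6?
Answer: -364/125 ≈ -2.9120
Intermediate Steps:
K(r) = 125
V = 1 (V = 1 + 0 = 1)
h(n) = 125
(91*(-4))/h((-10 + V)*z) = (91*(-4))/125 = -364*1/125 = -364/125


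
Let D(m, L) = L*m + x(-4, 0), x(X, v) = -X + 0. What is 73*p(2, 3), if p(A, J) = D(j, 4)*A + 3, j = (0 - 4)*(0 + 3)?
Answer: -6205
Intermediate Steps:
x(X, v) = -X
j = -12 (j = -4*3 = -12)
D(m, L) = 4 + L*m (D(m, L) = L*m - 1*(-4) = L*m + 4 = 4 + L*m)
p(A, J) = 3 - 44*A (p(A, J) = (4 + 4*(-12))*A + 3 = (4 - 48)*A + 3 = -44*A + 3 = 3 - 44*A)
73*p(2, 3) = 73*(3 - 44*2) = 73*(3 - 88) = 73*(-85) = -6205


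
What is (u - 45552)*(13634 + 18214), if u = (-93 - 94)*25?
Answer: -1599629496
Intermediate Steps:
u = -4675 (u = -187*25 = -4675)
(u - 45552)*(13634 + 18214) = (-4675 - 45552)*(13634 + 18214) = -50227*31848 = -1599629496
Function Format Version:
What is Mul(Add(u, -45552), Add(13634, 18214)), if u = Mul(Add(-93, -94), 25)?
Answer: -1599629496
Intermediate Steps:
u = -4675 (u = Mul(-187, 25) = -4675)
Mul(Add(u, -45552), Add(13634, 18214)) = Mul(Add(-4675, -45552), Add(13634, 18214)) = Mul(-50227, 31848) = -1599629496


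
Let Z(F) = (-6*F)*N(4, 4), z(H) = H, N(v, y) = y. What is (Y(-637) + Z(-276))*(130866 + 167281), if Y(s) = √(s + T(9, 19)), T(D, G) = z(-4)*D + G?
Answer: 1974925728 + 298147*I*√654 ≈ 1.9749e+9 + 7.6246e+6*I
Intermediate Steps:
T(D, G) = G - 4*D (T(D, G) = -4*D + G = G - 4*D)
Z(F) = -24*F (Z(F) = -6*F*4 = -24*F)
Y(s) = √(-17 + s) (Y(s) = √(s + (19 - 4*9)) = √(s + (19 - 36)) = √(s - 17) = √(-17 + s))
(Y(-637) + Z(-276))*(130866 + 167281) = (√(-17 - 637) - 24*(-276))*(130866 + 167281) = (√(-654) + 6624)*298147 = (I*√654 + 6624)*298147 = (6624 + I*√654)*298147 = 1974925728 + 298147*I*√654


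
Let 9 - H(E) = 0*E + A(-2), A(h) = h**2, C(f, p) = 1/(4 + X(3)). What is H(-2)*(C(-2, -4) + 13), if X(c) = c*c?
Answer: 850/13 ≈ 65.385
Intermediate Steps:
X(c) = c**2
C(f, p) = 1/13 (C(f, p) = 1/(4 + 3**2) = 1/(4 + 9) = 1/13)
H(E) = 5 (H(E) = 9 - (0*E + (-2)**2) = 9 - (0 + 4) = 9 - 1*4 = 9 - 4 = 5)
H(-2)*(C(-2, -4) + 13) = 5*(1/13 + 13) = 5*(170/13) = 850/13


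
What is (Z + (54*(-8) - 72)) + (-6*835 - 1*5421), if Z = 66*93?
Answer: -4797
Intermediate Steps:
Z = 6138
(Z + (54*(-8) - 72)) + (-6*835 - 1*5421) = (6138 + (54*(-8) - 72)) + (-6*835 - 1*5421) = (6138 + (-432 - 72)) + (-5010 - 5421) = (6138 - 504) - 10431 = 5634 - 10431 = -4797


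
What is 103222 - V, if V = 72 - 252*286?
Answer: 175222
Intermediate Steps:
V = -72000 (V = 72 - 72072 = -72000)
103222 - V = 103222 - 1*(-72000) = 103222 + 72000 = 175222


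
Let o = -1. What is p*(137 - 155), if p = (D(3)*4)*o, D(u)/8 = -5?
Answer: -2880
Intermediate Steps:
D(u) = -40 (D(u) = 8*(-5) = -40)
p = 160 (p = -40*4*(-1) = -160*(-1) = 160)
p*(137 - 155) = 160*(137 - 155) = 160*(-18) = -2880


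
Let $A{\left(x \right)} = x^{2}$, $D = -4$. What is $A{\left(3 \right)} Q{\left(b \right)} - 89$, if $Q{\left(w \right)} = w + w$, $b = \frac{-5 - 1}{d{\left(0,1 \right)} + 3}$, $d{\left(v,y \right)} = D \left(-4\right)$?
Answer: $- \frac{1799}{19} \approx -94.684$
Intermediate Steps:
$d{\left(v,y \right)} = 16$ ($d{\left(v,y \right)} = \left(-4\right) \left(-4\right) = 16$)
$b = - \frac{6}{19}$ ($b = \frac{-5 - 1}{16 + 3} = - \frac{6}{19} \approx -0.31579$)
$Q{\left(w \right)} = 2 w$
$A{\left(3 \right)} Q{\left(b \right)} - 89 = 3^{2} \cdot 2 \left(- \frac{6}{19}\right) - 89 = 9 \left(- \frac{12}{19}\right) - 89 = - \frac{108}{19} - 89 = - \frac{1799}{19}$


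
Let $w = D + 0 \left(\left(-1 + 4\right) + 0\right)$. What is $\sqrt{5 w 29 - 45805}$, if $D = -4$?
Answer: $i \sqrt{46385} \approx 215.37 i$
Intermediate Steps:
$w = -4$ ($w = -4 + 0 \left(\left(-1 + 4\right) + 0\right) = -4 + 0 \left(3 + 0\right) = -4 + 0 \cdot 3 = -4 + 0 = -4$)
$\sqrt{5 w 29 - 45805} = \sqrt{5 \left(-4\right) 29 - 45805} = \sqrt{\left(-20\right) 29 - 45805} = \sqrt{-580 - 45805} = \sqrt{-46385} = i \sqrt{46385}$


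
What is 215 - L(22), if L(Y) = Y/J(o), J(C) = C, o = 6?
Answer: 634/3 ≈ 211.33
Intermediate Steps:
L(Y) = Y/6
215 - L(22) = 215 - 22/6 = 215 - 1*11/3 = 215 - 11/3 = 634/3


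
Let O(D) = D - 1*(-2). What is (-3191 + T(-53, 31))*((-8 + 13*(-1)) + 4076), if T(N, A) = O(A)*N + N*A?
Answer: -26694065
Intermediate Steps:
O(D) = 2 + D (O(D) = D + 2 = 2 + D)
T(N, A) = A*N + N*(2 + A) (T(N, A) = (2 + A)*N + N*A = N*(2 + A) + A*N = A*N + N*(2 + A))
(-3191 + T(-53, 31))*((-8 + 13*(-1)) + 4076) = (-3191 + 2*(-53)*(1 + 31))*((-8 + 13*(-1)) + 4076) = (-3191 + 2*(-53)*32)*((-8 - 13) + 4076) = (-3191 - 3392)*(-21 + 4076) = -6583*4055 = -26694065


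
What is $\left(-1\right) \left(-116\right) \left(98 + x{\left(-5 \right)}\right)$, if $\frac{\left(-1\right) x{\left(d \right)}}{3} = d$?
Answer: $13108$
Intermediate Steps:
$x{\left(d \right)} = - 3 d$
$\left(-1\right) \left(-116\right) \left(98 + x{\left(-5 \right)}\right) = \left(-1\right) \left(-116\right) \left(98 - -15\right) = 116 \left(98 + 15\right) = 116 \cdot 113 = 13108$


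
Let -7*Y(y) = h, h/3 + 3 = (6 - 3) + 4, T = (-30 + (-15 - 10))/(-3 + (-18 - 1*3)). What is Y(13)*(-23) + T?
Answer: 7009/168 ≈ 41.720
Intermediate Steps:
T = 55/24 (T = (-30 - 25)/(-3 + (-18 - 3)) = -55/(-3 - 21) = -55/(-24) = -55*(-1/24) = 55/24 ≈ 2.2917)
h = 12 (h = -9 + 3*((6 - 3) + 4) = -9 + 3*(3 + 4) = -9 + 3*7 = -9 + 21 = 12)
Y(y) = -12/7 (Y(y) = -⅐*12 = -12/7)
Y(13)*(-23) + T = -12/7*(-23) + 55/24 = 276/7 + 55/24 = 7009/168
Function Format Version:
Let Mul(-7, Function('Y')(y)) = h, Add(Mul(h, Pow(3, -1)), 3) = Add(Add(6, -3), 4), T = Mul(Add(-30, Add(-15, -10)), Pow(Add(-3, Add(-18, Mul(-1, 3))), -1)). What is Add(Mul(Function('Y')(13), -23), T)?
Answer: Rational(7009, 168) ≈ 41.720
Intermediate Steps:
T = Rational(55, 24) (T = Mul(Add(-30, -25), Pow(Add(-3, Add(-18, -3)), -1)) = Mul(-55, Pow(Add(-3, -21), -1)) = Mul(-55, Pow(-24, -1)) = Mul(-55, Rational(-1, 24)) = Rational(55, 24) ≈ 2.2917)
h = 12 (h = Add(-9, Mul(3, Add(Add(6, -3), 4))) = Add(-9, Mul(3, Add(3, 4))) = Add(-9, Mul(3, 7)) = Add(-9, 21) = 12)
Function('Y')(y) = Rational(-12, 7) (Function('Y')(y) = Mul(Rational(-1, 7), 12) = Rational(-12, 7))
Add(Mul(Function('Y')(13), -23), T) = Add(Mul(Rational(-12, 7), -23), Rational(55, 24)) = Add(Rational(276, 7), Rational(55, 24)) = Rational(7009, 168)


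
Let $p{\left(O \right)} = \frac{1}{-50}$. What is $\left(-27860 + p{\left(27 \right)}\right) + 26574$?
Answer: $- \frac{64301}{50} \approx -1286.0$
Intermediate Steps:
$p{\left(O \right)} = - \frac{1}{50}$
$\left(-27860 + p{\left(27 \right)}\right) + 26574 = \left(-27860 - \frac{1}{50}\right) + 26574 = - \frac{1393001}{50} + 26574 = - \frac{64301}{50}$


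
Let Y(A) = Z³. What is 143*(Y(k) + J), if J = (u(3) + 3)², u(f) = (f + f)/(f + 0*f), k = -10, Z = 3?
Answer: 7436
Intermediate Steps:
u(f) = 2 (u(f) = (2*f)/(f + 0) = (2*f)/f = 2)
J = 25 (J = (2 + 3)² = 5² = 25)
Y(A) = 27 (Y(A) = 3³ = 27)
143*(Y(k) + J) = 143*(27 + 25) = 143*52 = 7436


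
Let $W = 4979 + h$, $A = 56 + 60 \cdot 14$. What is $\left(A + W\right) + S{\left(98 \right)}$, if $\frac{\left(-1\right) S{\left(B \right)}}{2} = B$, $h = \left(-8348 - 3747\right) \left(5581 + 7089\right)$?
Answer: $-153237971$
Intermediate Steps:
$h = -153243650$ ($h = \left(-12095\right) 12670 = -153243650$)
$S{\left(B \right)} = - 2 B$
$A = 896$ ($A = 56 + 840 = 896$)
$W = -153238671$ ($W = 4979 - 153243650 = -153238671$)
$\left(A + W\right) + S{\left(98 \right)} = \left(896 - 153238671\right) - 196 = -153237775 - 196 = -153237971$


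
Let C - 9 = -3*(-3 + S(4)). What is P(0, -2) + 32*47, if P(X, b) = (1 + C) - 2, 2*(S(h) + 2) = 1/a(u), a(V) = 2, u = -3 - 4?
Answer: 6105/4 ≈ 1526.3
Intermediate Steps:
u = -7
S(h) = -7/4 (S(h) = -2 + (1/2)/2 = -2 + (1*(½))/2 = -2 + (½)*(½) = -2 + ¼ = -7/4)
C = 93/4 (C = 9 - 3*(-3 - 7/4) = 9 - 3*(-19/4) = 9 + 57/4 = 93/4 ≈ 23.250)
P(X, b) = 89/4 (P(X, b) = (1 + 93/4) - 2 = 97/4 - 2 = 89/4)
P(0, -2) + 32*47 = 89/4 + 32*47 = 89/4 + 1504 = 6105/4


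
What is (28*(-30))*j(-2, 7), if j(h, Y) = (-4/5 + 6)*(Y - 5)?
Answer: -8736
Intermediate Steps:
j(h, Y) = -26 + 26*Y/5 (j(h, Y) = (-4*1/5 + 6)*(-5 + Y) = (-4/5 + 6)*(-5 + Y) = 26*(-5 + Y)/5 = -26 + 26*Y/5)
(28*(-30))*j(-2, 7) = (28*(-30))*(-26 + (26/5)*7) = -840*(-26 + 182/5) = -840*52/5 = -8736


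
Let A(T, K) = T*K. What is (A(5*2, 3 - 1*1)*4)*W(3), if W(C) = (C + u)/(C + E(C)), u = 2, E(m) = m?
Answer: 200/3 ≈ 66.667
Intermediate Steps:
W(C) = (2 + C)/(2*C) (W(C) = (C + 2)/(C + C) = (2 + C)/((2*C)) = (2 + C)*(1/(2*C)) = (2 + C)/(2*C))
A(T, K) = K*T
(A(5*2, 3 - 1*1)*4)*W(3) = (((3 - 1*1)*(5*2))*4)*((1/2)*(2 + 3)/3) = (((3 - 1)*10)*4)*((1/2)*(1/3)*5) = ((2*10)*4)*(5/6) = (20*4)*(5/6) = 80*(5/6) = 200/3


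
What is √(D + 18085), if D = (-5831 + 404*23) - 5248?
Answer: √16298 ≈ 127.66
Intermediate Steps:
D = -1787 (D = (-5831 + 9292) - 5248 = 3461 - 5248 = -1787)
√(D + 18085) = √(-1787 + 18085) = √16298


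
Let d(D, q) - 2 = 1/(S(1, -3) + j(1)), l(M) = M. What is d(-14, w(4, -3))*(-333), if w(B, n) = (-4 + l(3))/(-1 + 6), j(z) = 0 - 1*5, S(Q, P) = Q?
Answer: -2331/4 ≈ -582.75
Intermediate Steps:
j(z) = -5 (j(z) = 0 - 5 = -5)
w(B, n) = -⅕ (w(B, n) = (-4 + 3)/(-1 + 6) = -1/5 = -1*⅕ = -⅕)
d(D, q) = 7/4 (d(D, q) = 2 + 1/(1 - 5) = 2 + 1/(-4) = 2 - ¼ = 7/4)
d(-14, w(4, -3))*(-333) = (7/4)*(-333) = -2331/4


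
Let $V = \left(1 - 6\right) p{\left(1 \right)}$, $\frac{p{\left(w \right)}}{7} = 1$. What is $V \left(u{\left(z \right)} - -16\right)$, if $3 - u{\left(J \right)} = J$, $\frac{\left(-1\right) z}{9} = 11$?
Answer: $-4130$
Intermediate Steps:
$p{\left(w \right)} = 7$ ($p{\left(w \right)} = 7 \cdot 1 = 7$)
$z = -99$ ($z = \left(-9\right) 11 = -99$)
$u{\left(J \right)} = 3 - J$
$V = -35$ ($V = \left(1 - 6\right) 7 = \left(-5\right) 7 = -35$)
$V \left(u{\left(z \right)} - -16\right) = - 35 \left(\left(3 - -99\right) - -16\right) = - 35 \left(\left(3 + 99\right) + \left(-39 + 55\right)\right) = - 35 \left(102 + 16\right) = \left(-35\right) 118 = -4130$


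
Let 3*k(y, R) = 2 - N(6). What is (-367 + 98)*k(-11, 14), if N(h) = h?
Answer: 1076/3 ≈ 358.67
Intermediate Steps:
k(y, R) = -4/3 (k(y, R) = (2 - 1*6)/3 = (2 - 6)/3 = (⅓)*(-4) = -4/3)
(-367 + 98)*k(-11, 14) = (-367 + 98)*(-4/3) = -269*(-4/3) = 1076/3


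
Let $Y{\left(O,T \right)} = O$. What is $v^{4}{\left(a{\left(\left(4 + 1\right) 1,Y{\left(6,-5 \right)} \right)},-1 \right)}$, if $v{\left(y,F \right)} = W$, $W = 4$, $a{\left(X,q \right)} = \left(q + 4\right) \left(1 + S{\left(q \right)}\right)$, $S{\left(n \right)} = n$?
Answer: $256$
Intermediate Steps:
$a{\left(X,q \right)} = \left(1 + q\right) \left(4 + q\right)$ ($a{\left(X,q \right)} = \left(q + 4\right) \left(1 + q\right) = \left(4 + q\right) \left(1 + q\right) = \left(1 + q\right) \left(4 + q\right)$)
$v{\left(y,F \right)} = 4$
$v^{4}{\left(a{\left(\left(4 + 1\right) 1,Y{\left(6,-5 \right)} \right)},-1 \right)} = 4^{4} = 256$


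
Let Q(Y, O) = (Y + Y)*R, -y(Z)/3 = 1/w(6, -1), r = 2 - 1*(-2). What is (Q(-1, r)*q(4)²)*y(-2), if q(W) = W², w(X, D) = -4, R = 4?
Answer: -1536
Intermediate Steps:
r = 4 (r = 2 + 2 = 4)
y(Z) = ¾ (y(Z) = -3/(-4) = -3*(-¼) = ¾)
Q(Y, O) = 8*Y (Q(Y, O) = (Y + Y)*4 = (2*Y)*4 = 8*Y)
(Q(-1, r)*q(4)²)*y(-2) = ((8*(-1))*(4²)²)*(¾) = -8*16²*(¾) = -8*256*(¾) = -2048*¾ = -1536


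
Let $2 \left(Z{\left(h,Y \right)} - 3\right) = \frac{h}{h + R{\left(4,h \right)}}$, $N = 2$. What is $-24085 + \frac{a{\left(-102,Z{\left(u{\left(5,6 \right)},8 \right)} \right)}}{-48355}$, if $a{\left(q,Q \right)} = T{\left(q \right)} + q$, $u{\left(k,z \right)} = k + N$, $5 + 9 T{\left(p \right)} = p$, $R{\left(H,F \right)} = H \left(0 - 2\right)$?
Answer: $- \frac{2096334110}{87039} \approx -24085.0$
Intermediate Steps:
$R{\left(H,F \right)} = - 2 H$ ($R{\left(H,F \right)} = H \left(-2\right) = - 2 H$)
$T{\left(p \right)} = - \frac{5}{9} + \frac{p}{9}$
$u{\left(k,z \right)} = 2 + k$ ($u{\left(k,z \right)} = k + 2 = 2 + k$)
$Z{\left(h,Y \right)} = 3 + \frac{h}{2 \left(-8 + h\right)}$ ($Z{\left(h,Y \right)} = 3 + \frac{h \frac{1}{h - 8}}{2} = 3 + \frac{h \frac{1}{-8 + h}}{2} = 3 + \frac{h}{2 \left(-8 + h\right)}$)
$a{\left(q,Q \right)} = - \frac{5}{9} + \frac{10 q}{9}$ ($a{\left(q,Q \right)} = \left(- \frac{5}{9} + \frac{q}{9}\right) + q = - \frac{5}{9} + \frac{10 q}{9}$)
$-24085 + \frac{a{\left(-102,Z{\left(u{\left(5,6 \right)},8 \right)} \right)}}{-48355} = -24085 + \frac{- \frac{5}{9} + \frac{10}{9} \left(-102\right)}{-48355} = -24085 + \left(- \frac{5}{9} - \frac{340}{3}\right) \left(- \frac{1}{48355}\right) = -24085 - - \frac{205}{87039} = -24085 + \frac{205}{87039} = - \frac{2096334110}{87039}$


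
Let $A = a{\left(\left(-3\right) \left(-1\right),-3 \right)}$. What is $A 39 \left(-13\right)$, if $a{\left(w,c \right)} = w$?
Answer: $-1521$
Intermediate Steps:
$A = 3$ ($A = \left(-3\right) \left(-1\right) = 3$)
$A 39 \left(-13\right) = 3 \cdot 39 \left(-13\right) = 117 \left(-13\right) = -1521$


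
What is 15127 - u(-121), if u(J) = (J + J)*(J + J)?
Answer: -43437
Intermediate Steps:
u(J) = 4*J² (u(J) = (2*J)*(2*J) = 4*J²)
15127 - u(-121) = 15127 - 4*(-121)² = 15127 - 4*14641 = 15127 - 1*58564 = 15127 - 58564 = -43437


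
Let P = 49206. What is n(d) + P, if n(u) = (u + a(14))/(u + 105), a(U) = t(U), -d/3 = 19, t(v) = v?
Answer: 2361845/48 ≈ 49205.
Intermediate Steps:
d = -57 (d = -3*19 = -57)
a(U) = U
n(u) = (14 + u)/(105 + u) (n(u) = (u + 14)/(u + 105) = (14 + u)/(105 + u))
n(d) + P = (14 - 57)/(105 - 57) + 49206 = -43/48 + 49206 = 2361845/48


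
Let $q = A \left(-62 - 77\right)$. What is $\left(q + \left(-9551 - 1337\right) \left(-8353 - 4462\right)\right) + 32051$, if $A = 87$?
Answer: $139549678$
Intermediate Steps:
$q = -12093$ ($q = 87 \left(-62 - 77\right) = 87 \left(-139\right) = -12093$)
$\left(q + \left(-9551 - 1337\right) \left(-8353 - 4462\right)\right) + 32051 = \left(-12093 + \left(-9551 - 1337\right) \left(-8353 - 4462\right)\right) + 32051 = \left(-12093 - -139529720\right) + 32051 = \left(-12093 + 139529720\right) + 32051 = 139517627 + 32051 = 139549678$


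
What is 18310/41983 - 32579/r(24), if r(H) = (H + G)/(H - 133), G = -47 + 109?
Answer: 149087867773/3610538 ≈ 41292.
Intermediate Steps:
G = 62
r(H) = (62 + H)/(-133 + H) (r(H) = (H + 62)/(H - 133) = (62 + H)/(-133 + H))
18310/41983 - 32579/r(24) = 18310/41983 - 32579*(-133 + 24)/(62 + 24) = 18310*(1/41983) - 32579/(86/(-109)) = 18310/41983 - 32579/((-1/109*86)) = 18310/41983 - 32579/(-86/109) = 18310/41983 - 32579*(-109/86) = 18310/41983 + 3551111/86 = 149087867773/3610538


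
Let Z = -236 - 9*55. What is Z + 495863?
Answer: 495132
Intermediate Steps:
Z = -731 (Z = -236 - 495 = -731)
Z + 495863 = -731 + 495863 = 495132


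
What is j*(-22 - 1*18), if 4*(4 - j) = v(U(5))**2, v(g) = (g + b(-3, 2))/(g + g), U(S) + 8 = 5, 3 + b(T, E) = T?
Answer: -275/2 ≈ -137.50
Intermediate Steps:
b(T, E) = -3 + T
U(S) = -3 (U(S) = -8 + 5 = -3)
v(g) = (-6 + g)/(2*g) (v(g) = (g + (-3 - 3))/(g + g) = (g - 6)/((2*g)) = (-6 + g)*(1/(2*g)) = (-6 + g)/(2*g))
j = 55/16 (j = 4 - (-6 - 3)**2/36/4 = 4 - ((1/2)*(-1/3)*(-9))**2/4 = 4 - (3/2)**2/4 = 4 - 1/4*9/4 = 4 - 9/16 = 55/16 ≈ 3.4375)
j*(-22 - 1*18) = 55*(-22 - 1*18)/16 = 55*(-22 - 18)/16 = (55/16)*(-40) = -275/2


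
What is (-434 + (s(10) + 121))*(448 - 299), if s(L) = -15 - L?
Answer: -50362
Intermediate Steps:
(-434 + (s(10) + 121))*(448 - 299) = (-434 + ((-15 - 1*10) + 121))*(448 - 299) = (-434 + ((-15 - 10) + 121))*149 = (-434 + (-25 + 121))*149 = (-434 + 96)*149 = -338*149 = -50362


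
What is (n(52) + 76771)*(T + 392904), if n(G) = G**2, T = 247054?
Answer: 50860662050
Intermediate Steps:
(n(52) + 76771)*(T + 392904) = (52**2 + 76771)*(247054 + 392904) = (2704 + 76771)*639958 = 79475*639958 = 50860662050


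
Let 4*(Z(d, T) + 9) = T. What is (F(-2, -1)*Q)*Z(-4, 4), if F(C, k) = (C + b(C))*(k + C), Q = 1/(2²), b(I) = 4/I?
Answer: -24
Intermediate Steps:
Z(d, T) = -9 + T/4
Q = ¼ (Q = 1/4 = ¼ ≈ 0.25000)
F(C, k) = (C + k)*(C + 4/C) (F(C, k) = (C + 4/C)*(k + C) = (C + 4/C)*(C + k) = (C + k)*(C + 4/C))
(F(-2, -1)*Q)*Z(-4, 4) = ((4 + (-2)² - 2*(-1) + 4*(-1)/(-2))*(¼))*(-9 + (¼)*4) = ((4 + 4 + 2 + 4*(-1)*(-½))*(¼))*(-9 + 1) = ((4 + 4 + 2 + 2)*(¼))*(-8) = (12*(¼))*(-8) = 3*(-8) = -24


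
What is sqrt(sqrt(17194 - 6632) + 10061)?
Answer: sqrt(10061 + sqrt(10562)) ≈ 100.82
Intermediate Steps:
sqrt(sqrt(17194 - 6632) + 10061) = sqrt(sqrt(10562) + 10061) = sqrt(10061 + sqrt(10562))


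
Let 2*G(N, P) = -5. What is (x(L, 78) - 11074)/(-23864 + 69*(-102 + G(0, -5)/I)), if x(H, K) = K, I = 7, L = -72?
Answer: 153944/432973 ≈ 0.35555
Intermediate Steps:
G(N, P) = -5/2 (G(N, P) = (½)*(-5) = -5/2)
(x(L, 78) - 11074)/(-23864 + 69*(-102 + G(0, -5)/I)) = (78 - 11074)/(-23864 + 69*(-102 - 5/2/7)) = -10996/(-23864 + 69*(-102 - 5/2*⅐)) = -10996/(-23864 + 69*(-102 - 5/14)) = -10996/(-23864 + 69*(-1433/14)) = -10996/(-23864 - 98877/14) = -10996/(-432973/14) = -10996*(-14/432973) = 153944/432973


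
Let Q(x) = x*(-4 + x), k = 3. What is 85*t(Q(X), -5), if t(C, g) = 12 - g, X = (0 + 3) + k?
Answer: 1445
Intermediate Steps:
X = 6 (X = (0 + 3) + 3 = 3 + 3 = 6)
85*t(Q(X), -5) = 85*(12 - 1*(-5)) = 85*(12 + 5) = 85*17 = 1445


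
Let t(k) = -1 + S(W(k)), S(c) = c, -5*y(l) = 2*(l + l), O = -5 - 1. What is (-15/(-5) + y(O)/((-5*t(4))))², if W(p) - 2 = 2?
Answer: 4489/625 ≈ 7.1824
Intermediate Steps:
O = -6
W(p) = 4 (W(p) = 2 + 2 = 4)
y(l) = -4*l/5 (y(l) = -2*(l + l)/5 = -2*2*l/5 = -4*l/5)
t(k) = 3 (t(k) = -1 + 4 = 3)
(-15/(-5) + y(O)/((-5*t(4))))² = (-15/(-5) + (-⅘*(-6))/((-5*3)))² = (-15*(-⅕) + (24/5)/(-15))² = (3 + (24/5)*(-1/15))² = (3 - 8/25)² = (67/25)² = 4489/625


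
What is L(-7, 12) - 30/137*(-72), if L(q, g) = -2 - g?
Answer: 242/137 ≈ 1.7664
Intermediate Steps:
L(-7, 12) - 30/137*(-72) = (-2 - 1*12) - 30/137*(-72) = (-2 - 12) - 30*1/137*(-72) = -14 - 30/137*(-72) = -14 + 2160/137 = 242/137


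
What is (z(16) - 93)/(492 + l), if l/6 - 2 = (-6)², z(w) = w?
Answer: -77/720 ≈ -0.10694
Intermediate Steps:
l = 228 (l = 12 + 6*(-6)² = 12 + 6*36 = 12 + 216 = 228)
(z(16) - 93)/(492 + l) = (16 - 93)/(492 + 228) = -77/720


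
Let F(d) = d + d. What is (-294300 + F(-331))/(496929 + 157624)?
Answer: -294962/654553 ≈ -0.45063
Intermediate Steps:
F(d) = 2*d
(-294300 + F(-331))/(496929 + 157624) = (-294300 + 2*(-331))/(496929 + 157624) = (-294300 - 662)/654553 = -294962*1/654553 = -294962/654553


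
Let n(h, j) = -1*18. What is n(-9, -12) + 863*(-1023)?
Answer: -882867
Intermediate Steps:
n(h, j) = -18
n(-9, -12) + 863*(-1023) = -18 + 863*(-1023) = -18 - 882849 = -882867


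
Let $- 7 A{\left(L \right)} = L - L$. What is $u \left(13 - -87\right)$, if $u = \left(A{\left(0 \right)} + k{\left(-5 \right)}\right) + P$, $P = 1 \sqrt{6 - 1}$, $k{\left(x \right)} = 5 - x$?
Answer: $1000 + 100 \sqrt{5} \approx 1223.6$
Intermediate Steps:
$A{\left(L \right)} = 0$ ($A{\left(L \right)} = - \frac{L - L}{7} = \left(- \frac{1}{7}\right) 0 = 0$)
$P = \sqrt{5}$ ($P = 1 \sqrt{5} = \sqrt{5} \approx 2.2361$)
$u = 10 + \sqrt{5}$ ($u = \left(0 + \left(5 - -5\right)\right) + \sqrt{5} = \left(0 + \left(5 + 5\right)\right) + \sqrt{5} = \left(0 + 10\right) + \sqrt{5} = 10 + \sqrt{5} \approx 12.236$)
$u \left(13 - -87\right) = \left(10 + \sqrt{5}\right) \left(13 - -87\right) = \left(10 + \sqrt{5}\right) \left(13 + 87\right) = \left(10 + \sqrt{5}\right) 100 = 1000 + 100 \sqrt{5}$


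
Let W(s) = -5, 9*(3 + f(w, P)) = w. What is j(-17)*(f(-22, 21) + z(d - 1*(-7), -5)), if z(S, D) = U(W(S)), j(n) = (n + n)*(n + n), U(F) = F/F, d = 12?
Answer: -46240/9 ≈ -5137.8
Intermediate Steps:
f(w, P) = -3 + w/9
U(F) = 1
j(n) = 4*n² (j(n) = (2*n)*(2*n) = 4*n²)
z(S, D) = 1
j(-17)*(f(-22, 21) + z(d - 1*(-7), -5)) = (4*(-17)²)*((-3 + (⅑)*(-22)) + 1) = (4*289)*((-3 - 22/9) + 1) = 1156*(-49/9 + 1) = 1156*(-40/9) = -46240/9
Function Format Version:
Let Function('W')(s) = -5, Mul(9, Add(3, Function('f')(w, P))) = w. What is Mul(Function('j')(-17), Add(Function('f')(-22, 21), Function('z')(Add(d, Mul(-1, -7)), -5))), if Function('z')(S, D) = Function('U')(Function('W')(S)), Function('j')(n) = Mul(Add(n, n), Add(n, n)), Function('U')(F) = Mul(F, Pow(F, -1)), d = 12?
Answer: Rational(-46240, 9) ≈ -5137.8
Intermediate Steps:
Function('f')(w, P) = Add(-3, Mul(Rational(1, 9), w))
Function('U')(F) = 1
Function('j')(n) = Mul(4, Pow(n, 2)) (Function('j')(n) = Mul(Mul(2, n), Mul(2, n)) = Mul(4, Pow(n, 2)))
Function('z')(S, D) = 1
Mul(Function('j')(-17), Add(Function('f')(-22, 21), Function('z')(Add(d, Mul(-1, -7)), -5))) = Mul(Mul(4, Pow(-17, 2)), Add(Add(-3, Mul(Rational(1, 9), -22)), 1)) = Mul(Mul(4, 289), Add(Add(-3, Rational(-22, 9)), 1)) = Mul(1156, Add(Rational(-49, 9), 1)) = Mul(1156, Rational(-40, 9)) = Rational(-46240, 9)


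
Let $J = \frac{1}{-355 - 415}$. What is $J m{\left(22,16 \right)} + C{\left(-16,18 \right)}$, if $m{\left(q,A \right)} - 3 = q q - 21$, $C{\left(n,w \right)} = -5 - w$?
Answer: $- \frac{9088}{385} \approx -23.605$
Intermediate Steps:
$m{\left(q,A \right)} = -18 + q^{2}$ ($m{\left(q,A \right)} = 3 + \left(q q - 21\right) = 3 + \left(q^{2} - 21\right) = 3 + \left(-21 + q^{2}\right) = -18 + q^{2}$)
$J = - \frac{1}{770}$ ($J = \frac{1}{-770} = - \frac{1}{770} \approx -0.0012987$)
$J m{\left(22,16 \right)} + C{\left(-16,18 \right)} = - \frac{-18 + 22^{2}}{770} - 23 = - \frac{-18 + 484}{770} - 23 = \left(- \frac{1}{770}\right) 466 - 23 = - \frac{233}{385} - 23 = - \frac{9088}{385}$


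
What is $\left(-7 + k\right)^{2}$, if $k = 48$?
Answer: $1681$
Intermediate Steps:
$\left(-7 + k\right)^{2} = \left(-7 + 48\right)^{2} = 41^{2} = 1681$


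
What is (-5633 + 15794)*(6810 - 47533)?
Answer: -413786403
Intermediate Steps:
(-5633 + 15794)*(6810 - 47533) = 10161*(-40723) = -413786403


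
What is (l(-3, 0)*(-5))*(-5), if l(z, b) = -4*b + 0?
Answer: 0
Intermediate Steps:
l(z, b) = -4*b
(l(-3, 0)*(-5))*(-5) = (-4*0*(-5))*(-5) = (0*(-5))*(-5) = 0*(-5) = 0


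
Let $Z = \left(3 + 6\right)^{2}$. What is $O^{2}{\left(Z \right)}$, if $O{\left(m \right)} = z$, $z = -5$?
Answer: $25$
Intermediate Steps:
$Z = 81$ ($Z = 9^{2} = 81$)
$O{\left(m \right)} = -5$
$O^{2}{\left(Z \right)} = \left(-5\right)^{2} = 25$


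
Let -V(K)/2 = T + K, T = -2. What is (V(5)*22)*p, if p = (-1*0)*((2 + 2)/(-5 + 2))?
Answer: 0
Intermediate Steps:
V(K) = 4 - 2*K (V(K) = -2*(-2 + K) = 4 - 2*K)
p = 0 (p = 0*(4/(-3)) = 0*(4*(-⅓)) = 0*(-4/3) = 0)
(V(5)*22)*p = ((4 - 2*5)*22)*0 = ((4 - 10)*22)*0 = -6*22*0 = -132*0 = 0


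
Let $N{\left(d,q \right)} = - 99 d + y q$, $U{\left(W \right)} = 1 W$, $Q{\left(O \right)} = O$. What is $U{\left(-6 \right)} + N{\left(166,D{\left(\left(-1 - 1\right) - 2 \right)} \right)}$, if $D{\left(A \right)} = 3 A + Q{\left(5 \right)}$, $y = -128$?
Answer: $-15544$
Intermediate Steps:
$U{\left(W \right)} = W$
$D{\left(A \right)} = 5 + 3 A$ ($D{\left(A \right)} = 3 A + 5 = 5 + 3 A$)
$N{\left(d,q \right)} = - 128 q - 99 d$ ($N{\left(d,q \right)} = - 99 d - 128 q = - 128 q - 99 d$)
$U{\left(-6 \right)} + N{\left(166,D{\left(\left(-1 - 1\right) - 2 \right)} \right)} = -6 - \left(16434 + 128 \left(5 + 3 \left(\left(-1 - 1\right) - 2\right)\right)\right) = -6 - \left(16434 + 128 \left(5 + 3 \left(-2 - 2\right)\right)\right) = -6 - \left(16434 + 128 \left(5 + 3 \left(-4\right)\right)\right) = -6 - \left(16434 + 128 \left(5 - 12\right)\right) = -6 - 15538 = -15544$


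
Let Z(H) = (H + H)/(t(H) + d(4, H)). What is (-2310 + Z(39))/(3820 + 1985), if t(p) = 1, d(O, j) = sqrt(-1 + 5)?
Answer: -2284/5805 ≈ -0.39345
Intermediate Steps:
d(O, j) = 2 (d(O, j) = sqrt(4) = 2)
Z(H) = 2*H/3 (Z(H) = (H + H)/(1 + 2) = (2*H)/3 = (2*H)*(1/3) = 2*H/3)
(-2310 + Z(39))/(3820 + 1985) = (-2310 + (2/3)*39)/(3820 + 1985) = (-2310 + 26)/5805 = -2284*1/5805 = -2284/5805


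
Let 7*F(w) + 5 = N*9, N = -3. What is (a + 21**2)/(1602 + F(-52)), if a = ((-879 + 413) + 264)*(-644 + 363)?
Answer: 400421/11182 ≈ 35.809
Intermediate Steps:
F(w) = -32/7 (F(w) = -5/7 + (-3*9)/7 = -5/7 + (1/7)*(-27) = -5/7 - 27/7 = -32/7)
a = 56762 (a = (-466 + 264)*(-281) = -202*(-281) = 56762)
(a + 21**2)/(1602 + F(-52)) = (56762 + 21**2)/(1602 - 32/7) = (56762 + 441)/(11182/7) = 57203*(7/11182) = 400421/11182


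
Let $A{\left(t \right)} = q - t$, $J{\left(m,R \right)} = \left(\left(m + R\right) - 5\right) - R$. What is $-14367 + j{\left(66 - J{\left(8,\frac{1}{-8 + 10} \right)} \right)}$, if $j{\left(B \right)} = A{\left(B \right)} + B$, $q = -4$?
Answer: $-14371$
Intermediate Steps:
$J{\left(m,R \right)} = -5 + m$ ($J{\left(m,R \right)} = \left(\left(R + m\right) - 5\right) - R = \left(-5 + R + m\right) - R = -5 + m$)
$A{\left(t \right)} = -4 - t$
$j{\left(B \right)} = -4$ ($j{\left(B \right)} = \left(-4 - B\right) + B = -4$)
$-14367 + j{\left(66 - J{\left(8,\frac{1}{-8 + 10} \right)} \right)} = -14367 - 4 = -14371$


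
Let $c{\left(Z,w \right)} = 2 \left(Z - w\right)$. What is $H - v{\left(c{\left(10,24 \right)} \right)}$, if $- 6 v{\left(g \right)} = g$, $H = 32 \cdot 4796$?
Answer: $\frac{460402}{3} \approx 1.5347 \cdot 10^{5}$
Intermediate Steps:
$c{\left(Z,w \right)} = - 2 w + 2 Z$
$H = 153472$
$v{\left(g \right)} = - \frac{g}{6}$
$H - v{\left(c{\left(10,24 \right)} \right)} = 153472 - - \frac{\left(-2\right) 24 + 2 \cdot 10}{6} = 153472 - - \frac{-48 + 20}{6} = 153472 - \left(- \frac{1}{6}\right) \left(-28\right) = 153472 - \frac{14}{3} = \frac{460402}{3}$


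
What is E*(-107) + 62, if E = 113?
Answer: -12029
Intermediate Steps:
E*(-107) + 62 = 113*(-107) + 62 = -12091 + 62 = -12029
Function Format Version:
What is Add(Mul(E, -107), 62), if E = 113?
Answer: -12029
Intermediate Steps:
Add(Mul(E, -107), 62) = Add(Mul(113, -107), 62) = Add(-12091, 62) = -12029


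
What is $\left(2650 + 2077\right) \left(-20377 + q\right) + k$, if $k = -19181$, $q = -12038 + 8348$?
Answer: $-113783890$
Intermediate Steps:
$q = -3690$
$\left(2650 + 2077\right) \left(-20377 + q\right) + k = \left(2650 + 2077\right) \left(-20377 - 3690\right) - 19181 = 4727 \left(-24067\right) - 19181 = -113764709 - 19181 = -113783890$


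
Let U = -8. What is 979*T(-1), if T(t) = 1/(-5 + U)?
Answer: -979/13 ≈ -75.308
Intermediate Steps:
T(t) = -1/13 (T(t) = 1/(-5 - 8) = 1/(-13) = -1/13)
979*T(-1) = 979*(-1/13) = -979/13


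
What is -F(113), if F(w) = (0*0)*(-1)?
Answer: 0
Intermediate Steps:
F(w) = 0 (F(w) = 0*(-1) = 0)
-F(113) = -1*0 = 0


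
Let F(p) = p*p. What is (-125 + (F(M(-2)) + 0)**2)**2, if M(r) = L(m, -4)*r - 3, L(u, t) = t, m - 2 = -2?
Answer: 250000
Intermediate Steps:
m = 0 (m = 2 - 2 = 0)
M(r) = -3 - 4*r (M(r) = -4*r - 3 = -3 - 4*r)
F(p) = p**2
(-125 + (F(M(-2)) + 0)**2)**2 = (-125 + ((-3 - 4*(-2))**2 + 0)**2)**2 = (-125 + ((-3 + 8)**2 + 0)**2)**2 = (-125 + (5**2 + 0)**2)**2 = (-125 + (25 + 0)**2)**2 = (-125 + 25**2)**2 = (-125 + 625)**2 = 500**2 = 250000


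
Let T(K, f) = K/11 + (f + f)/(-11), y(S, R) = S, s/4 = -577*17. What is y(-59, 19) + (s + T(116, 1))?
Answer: -432131/11 ≈ -39285.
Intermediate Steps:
s = -39236 (s = 4*(-577*17) = 4*(-9809) = -39236)
T(K, f) = -2*f/11 + K/11 (T(K, f) = K*(1/11) + (2*f)*(-1/11) = K/11 - 2*f/11 = -2*f/11 + K/11)
y(-59, 19) + (s + T(116, 1)) = -59 + (-39236 + (-2/11*1 + (1/11)*116)) = -59 + (-39236 + (-2/11 + 116/11)) = -59 + (-39236 + 114/11) = -59 - 431482/11 = -432131/11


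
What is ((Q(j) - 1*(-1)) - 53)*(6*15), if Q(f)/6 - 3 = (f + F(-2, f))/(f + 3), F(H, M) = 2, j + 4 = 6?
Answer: -2628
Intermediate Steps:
j = 2 (j = -4 + 6 = 2)
Q(f) = 18 + 6*(2 + f)/(3 + f) (Q(f) = 18 + 6*((f + 2)/(f + 3)) = 18 + 6*((2 + f)/(3 + f)) = 18 + 6*(2 + f)/(3 + f))
((Q(j) - 1*(-1)) - 53)*(6*15) = ((6*(11 + 4*2)/(3 + 2) - 1*(-1)) - 53)*(6*15) = ((6*(11 + 8)/5 + 1) - 53)*90 = ((6*(1/5)*19 + 1) - 53)*90 = ((114/5 + 1) - 53)*90 = (119/5 - 53)*90 = -146/5*90 = -2628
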